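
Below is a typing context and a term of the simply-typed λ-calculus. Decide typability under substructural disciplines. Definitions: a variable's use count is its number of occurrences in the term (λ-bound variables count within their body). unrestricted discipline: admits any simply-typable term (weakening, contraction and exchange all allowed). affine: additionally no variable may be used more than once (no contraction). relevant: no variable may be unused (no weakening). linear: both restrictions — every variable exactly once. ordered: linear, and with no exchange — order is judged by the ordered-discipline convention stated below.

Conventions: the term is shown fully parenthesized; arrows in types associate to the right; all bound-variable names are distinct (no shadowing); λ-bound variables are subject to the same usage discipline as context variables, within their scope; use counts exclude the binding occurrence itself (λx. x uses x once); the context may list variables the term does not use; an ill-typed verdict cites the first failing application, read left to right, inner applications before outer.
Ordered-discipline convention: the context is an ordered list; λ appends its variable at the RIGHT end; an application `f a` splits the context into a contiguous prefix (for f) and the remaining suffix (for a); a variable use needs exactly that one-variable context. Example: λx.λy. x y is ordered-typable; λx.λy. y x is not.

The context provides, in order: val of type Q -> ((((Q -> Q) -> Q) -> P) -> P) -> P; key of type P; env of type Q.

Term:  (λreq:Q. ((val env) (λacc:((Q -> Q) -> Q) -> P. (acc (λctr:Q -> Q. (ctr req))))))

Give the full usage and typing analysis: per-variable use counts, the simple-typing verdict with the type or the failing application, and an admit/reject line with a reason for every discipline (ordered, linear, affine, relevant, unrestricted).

variable uses: val ×1, key ×0, env ×1, req (bound) ×1, acc (bound) ×1, ctr (bound) ×1
order of uses: val, env, acc, ctr, req
typing: the term checks, with type Q -> P
ordered: ✗ — unused: key — weakening required
linear: ✗ — unused: key — weakening required
affine: ✓ — at most one use each (val, key, env, req, acc, ctr)
relevant: ✗ — unused: key — weakening required
unrestricted: ✓ — simply typable at Q -> P; W, C, E all held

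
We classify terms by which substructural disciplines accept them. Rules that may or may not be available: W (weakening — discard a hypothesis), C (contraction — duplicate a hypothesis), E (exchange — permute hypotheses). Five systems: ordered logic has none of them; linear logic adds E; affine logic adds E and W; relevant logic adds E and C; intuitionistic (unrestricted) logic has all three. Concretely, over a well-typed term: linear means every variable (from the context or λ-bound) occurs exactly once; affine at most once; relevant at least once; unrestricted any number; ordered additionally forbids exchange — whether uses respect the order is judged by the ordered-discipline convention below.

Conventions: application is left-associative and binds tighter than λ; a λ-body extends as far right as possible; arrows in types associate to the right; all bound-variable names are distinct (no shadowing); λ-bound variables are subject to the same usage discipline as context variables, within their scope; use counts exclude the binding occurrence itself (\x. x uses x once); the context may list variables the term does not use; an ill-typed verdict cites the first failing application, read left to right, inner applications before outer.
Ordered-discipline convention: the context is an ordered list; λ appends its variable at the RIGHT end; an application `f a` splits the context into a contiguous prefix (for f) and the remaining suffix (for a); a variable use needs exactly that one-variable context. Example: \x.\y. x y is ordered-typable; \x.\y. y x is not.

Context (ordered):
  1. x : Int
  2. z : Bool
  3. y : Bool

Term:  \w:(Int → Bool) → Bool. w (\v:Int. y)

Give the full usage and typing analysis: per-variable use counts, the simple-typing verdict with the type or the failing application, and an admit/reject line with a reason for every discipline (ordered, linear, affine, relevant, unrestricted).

use counts: x: 0×; z: 0×; y: 1×; w (bound): 1×; v (bound): 0×
left-to-right use order: w, y
typing: well-typed at ((Int → Bool) → Bool) → Bool
ordered ✗ (x, z, v never used (weakening))
linear ✗ (x, z, v never used (weakening))
affine ✓ (x, z, y, w, v: no repeats, contraction unneeded)
relevant ✗ (x, z, v never used (weakening))
unrestricted ✓ (simply typable at ((Int → Bool) → Bool) → Bool; W, C, E all held)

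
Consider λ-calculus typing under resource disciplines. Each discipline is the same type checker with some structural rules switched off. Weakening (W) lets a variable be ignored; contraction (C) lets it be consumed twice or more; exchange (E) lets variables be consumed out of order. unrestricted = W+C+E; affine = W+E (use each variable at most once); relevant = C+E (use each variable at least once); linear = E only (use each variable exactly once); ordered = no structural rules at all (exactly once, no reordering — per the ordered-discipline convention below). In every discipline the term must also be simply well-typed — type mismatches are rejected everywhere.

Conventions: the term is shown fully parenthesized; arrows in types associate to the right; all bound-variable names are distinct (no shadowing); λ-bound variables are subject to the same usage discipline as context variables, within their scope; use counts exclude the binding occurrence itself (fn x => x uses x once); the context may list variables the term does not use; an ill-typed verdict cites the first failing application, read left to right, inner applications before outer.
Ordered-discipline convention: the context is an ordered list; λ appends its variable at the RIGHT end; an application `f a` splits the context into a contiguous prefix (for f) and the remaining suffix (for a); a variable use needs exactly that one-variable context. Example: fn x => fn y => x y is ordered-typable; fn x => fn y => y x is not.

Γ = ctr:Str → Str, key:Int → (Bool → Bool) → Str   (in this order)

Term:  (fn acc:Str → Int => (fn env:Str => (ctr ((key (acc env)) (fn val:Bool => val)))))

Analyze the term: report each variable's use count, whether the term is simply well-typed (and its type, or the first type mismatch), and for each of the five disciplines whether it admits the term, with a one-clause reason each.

usage: ctr: 1×, key: 1×, acc (bound): 1×, env (bound): 1×, val (bound): 1×
order of uses: ctr, key, acc, env, val
typing: well-typed at (Str → Int) → Str → Str
ordered: ✓, ctr, key, acc, env, val: once each, no exchange needed
linear: ✓, exactly-once usage across ctr, key, acc, env, val
affine: ✓, at most one use each (ctr, key, acc, env, val)
relevant: ✓, ctr, key, acc, env, val: all used, weakening unneeded
unrestricted: ✓, well-typed at (Str → Int) → Str → Str; no restrictions here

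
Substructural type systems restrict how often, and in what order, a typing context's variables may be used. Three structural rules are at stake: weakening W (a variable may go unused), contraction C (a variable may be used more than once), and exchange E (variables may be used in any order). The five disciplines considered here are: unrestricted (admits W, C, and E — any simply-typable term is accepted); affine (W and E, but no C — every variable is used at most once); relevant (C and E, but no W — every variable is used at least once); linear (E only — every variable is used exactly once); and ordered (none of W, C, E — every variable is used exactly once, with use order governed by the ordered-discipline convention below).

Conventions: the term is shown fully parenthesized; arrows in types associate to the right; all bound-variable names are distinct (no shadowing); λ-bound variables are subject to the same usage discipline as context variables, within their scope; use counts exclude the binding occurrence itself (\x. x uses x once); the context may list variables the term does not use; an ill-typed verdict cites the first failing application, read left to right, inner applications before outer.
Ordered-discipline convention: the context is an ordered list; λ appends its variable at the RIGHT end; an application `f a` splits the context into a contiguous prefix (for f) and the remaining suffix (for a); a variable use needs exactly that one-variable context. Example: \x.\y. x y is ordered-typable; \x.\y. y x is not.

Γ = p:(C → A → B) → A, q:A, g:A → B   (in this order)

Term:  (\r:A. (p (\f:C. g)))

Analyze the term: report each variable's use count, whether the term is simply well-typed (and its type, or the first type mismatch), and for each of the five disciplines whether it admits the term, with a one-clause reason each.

counts: p ×1; q ×0; g ×1; r (bound) ×0; f (bound) ×0
use order (left to right): p, g
typing: well-typed at A → A
ordered: ✗, unused: q, r, f — weakening required
linear: ✗, unused: q, r, f — weakening required
affine: ✓, no duplicate uses among p, q, g, r, f
relevant: ✗, unused: q, r, f — weakening required
unrestricted: ✓, well-typed at A → A; no restrictions here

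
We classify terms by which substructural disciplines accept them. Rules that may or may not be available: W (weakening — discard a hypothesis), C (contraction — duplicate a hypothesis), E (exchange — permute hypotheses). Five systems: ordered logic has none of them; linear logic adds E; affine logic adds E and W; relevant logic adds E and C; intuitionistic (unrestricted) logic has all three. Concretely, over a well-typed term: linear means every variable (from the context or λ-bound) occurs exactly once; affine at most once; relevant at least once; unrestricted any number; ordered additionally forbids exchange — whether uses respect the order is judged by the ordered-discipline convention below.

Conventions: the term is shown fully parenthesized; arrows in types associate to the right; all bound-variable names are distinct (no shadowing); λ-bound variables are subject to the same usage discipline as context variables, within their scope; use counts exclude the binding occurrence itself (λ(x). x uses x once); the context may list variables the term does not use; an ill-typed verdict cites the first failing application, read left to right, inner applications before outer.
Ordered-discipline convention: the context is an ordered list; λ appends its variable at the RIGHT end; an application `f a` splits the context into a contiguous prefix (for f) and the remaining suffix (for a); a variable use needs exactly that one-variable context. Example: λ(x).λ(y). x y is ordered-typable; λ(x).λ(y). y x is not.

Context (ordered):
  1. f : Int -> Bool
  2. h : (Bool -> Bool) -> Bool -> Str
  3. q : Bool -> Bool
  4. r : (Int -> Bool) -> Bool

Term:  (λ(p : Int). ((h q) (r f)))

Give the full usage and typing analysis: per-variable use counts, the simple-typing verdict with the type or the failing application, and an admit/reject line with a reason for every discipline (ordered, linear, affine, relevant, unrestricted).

use counts: f ×1; h ×1; q ×1; r ×1; p (bound) ×0
order of uses: h, q, r, f
typing: well-typed at Int -> Str
ordered: ✗ — unused: p — weakening required
linear: ✗ — unused: p — weakening required
affine: ✓ — f, h, q, r, p: no repeats, contraction unneeded
relevant: ✗ — unused: p — weakening required
unrestricted: ✓ — typability at Int -> Str is all that's needed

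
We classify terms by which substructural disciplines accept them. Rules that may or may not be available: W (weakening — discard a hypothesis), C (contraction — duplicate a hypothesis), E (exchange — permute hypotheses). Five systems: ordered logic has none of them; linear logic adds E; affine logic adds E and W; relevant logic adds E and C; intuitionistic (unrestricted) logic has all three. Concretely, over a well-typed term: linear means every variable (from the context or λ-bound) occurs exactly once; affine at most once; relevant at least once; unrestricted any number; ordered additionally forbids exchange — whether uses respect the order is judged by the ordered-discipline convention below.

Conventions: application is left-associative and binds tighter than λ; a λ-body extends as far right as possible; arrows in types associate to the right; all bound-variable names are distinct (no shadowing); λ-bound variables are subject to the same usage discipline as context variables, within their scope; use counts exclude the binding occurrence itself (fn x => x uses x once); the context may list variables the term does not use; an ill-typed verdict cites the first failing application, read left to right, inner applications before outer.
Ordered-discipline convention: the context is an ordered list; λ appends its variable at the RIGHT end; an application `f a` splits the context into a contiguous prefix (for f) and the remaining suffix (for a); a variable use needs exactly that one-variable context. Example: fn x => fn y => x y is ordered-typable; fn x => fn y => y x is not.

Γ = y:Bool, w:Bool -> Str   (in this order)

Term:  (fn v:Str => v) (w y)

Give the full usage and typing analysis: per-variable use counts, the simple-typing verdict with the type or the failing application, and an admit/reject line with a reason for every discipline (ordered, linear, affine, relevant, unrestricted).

variable uses: y=1; w=1; v (λ-bound)=1
left-to-right use order: v, w, y
typing: ✓ — Str
ordered: ✗, use order v, w, y needs exchange
linear: ✓, y, w, v: one use apiece
affine: ✓, none of y, w, v used more than once
relevant: ✓, every one of y, w, v appears
unrestricted: ✓, well-typed at Str; no restrictions here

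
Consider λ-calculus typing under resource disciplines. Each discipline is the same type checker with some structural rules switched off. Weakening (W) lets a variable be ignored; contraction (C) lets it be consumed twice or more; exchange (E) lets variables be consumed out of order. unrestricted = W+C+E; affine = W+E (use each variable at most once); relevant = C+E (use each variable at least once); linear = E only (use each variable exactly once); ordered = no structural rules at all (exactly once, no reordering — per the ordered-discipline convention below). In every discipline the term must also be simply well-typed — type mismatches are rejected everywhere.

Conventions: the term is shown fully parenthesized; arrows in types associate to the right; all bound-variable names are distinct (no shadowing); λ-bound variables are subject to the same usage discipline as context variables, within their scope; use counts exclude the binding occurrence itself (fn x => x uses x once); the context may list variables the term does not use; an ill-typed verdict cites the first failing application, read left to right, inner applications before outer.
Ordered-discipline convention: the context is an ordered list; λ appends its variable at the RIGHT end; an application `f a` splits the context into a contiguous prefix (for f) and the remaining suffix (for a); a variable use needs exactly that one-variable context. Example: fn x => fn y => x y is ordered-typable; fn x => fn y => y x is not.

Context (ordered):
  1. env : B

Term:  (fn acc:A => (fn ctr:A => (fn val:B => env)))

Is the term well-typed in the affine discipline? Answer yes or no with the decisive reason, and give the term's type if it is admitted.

yes — no duplicate uses among env, acc, ctr, val; term : A -> A -> B -> B
variable uses: env=1; acc [bound]=0; ctr [bound]=0; val [bound]=0
uses in reading order: env
typing: well-typed — term : A -> A -> B -> B
all disciplines: ordered ✗; linear ✗; affine ✓; relevant ✗; unrestricted ✓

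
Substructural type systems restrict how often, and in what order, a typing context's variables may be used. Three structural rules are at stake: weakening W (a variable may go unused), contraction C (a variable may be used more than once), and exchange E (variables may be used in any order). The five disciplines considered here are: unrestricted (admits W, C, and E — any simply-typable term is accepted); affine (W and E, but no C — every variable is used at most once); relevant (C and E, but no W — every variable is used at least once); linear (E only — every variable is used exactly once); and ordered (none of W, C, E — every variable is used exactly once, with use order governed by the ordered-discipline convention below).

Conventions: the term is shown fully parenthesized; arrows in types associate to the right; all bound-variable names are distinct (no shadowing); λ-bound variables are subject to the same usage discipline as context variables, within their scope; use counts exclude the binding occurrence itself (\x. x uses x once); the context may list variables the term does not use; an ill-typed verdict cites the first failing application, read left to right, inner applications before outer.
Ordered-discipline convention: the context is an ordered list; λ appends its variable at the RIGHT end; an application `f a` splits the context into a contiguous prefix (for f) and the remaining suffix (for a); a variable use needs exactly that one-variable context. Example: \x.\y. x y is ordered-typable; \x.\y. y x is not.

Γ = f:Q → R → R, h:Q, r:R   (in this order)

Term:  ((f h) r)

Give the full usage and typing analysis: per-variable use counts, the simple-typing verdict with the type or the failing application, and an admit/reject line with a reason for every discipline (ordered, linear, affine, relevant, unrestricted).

counts: f ×1; h ×1; r ×1
uses in reading order: f, h, r
typing: ✓ — R
ordered: ✓ — f, h, r once each; derivable with no W/C/E
linear: ✓ — f, h, r: one use apiece
affine: ✓ — f, h, r: no repeats, contraction unneeded
relevant: ✓ — at least one use each (f, h, r)
unrestricted: ✓ — typability at R is all that's needed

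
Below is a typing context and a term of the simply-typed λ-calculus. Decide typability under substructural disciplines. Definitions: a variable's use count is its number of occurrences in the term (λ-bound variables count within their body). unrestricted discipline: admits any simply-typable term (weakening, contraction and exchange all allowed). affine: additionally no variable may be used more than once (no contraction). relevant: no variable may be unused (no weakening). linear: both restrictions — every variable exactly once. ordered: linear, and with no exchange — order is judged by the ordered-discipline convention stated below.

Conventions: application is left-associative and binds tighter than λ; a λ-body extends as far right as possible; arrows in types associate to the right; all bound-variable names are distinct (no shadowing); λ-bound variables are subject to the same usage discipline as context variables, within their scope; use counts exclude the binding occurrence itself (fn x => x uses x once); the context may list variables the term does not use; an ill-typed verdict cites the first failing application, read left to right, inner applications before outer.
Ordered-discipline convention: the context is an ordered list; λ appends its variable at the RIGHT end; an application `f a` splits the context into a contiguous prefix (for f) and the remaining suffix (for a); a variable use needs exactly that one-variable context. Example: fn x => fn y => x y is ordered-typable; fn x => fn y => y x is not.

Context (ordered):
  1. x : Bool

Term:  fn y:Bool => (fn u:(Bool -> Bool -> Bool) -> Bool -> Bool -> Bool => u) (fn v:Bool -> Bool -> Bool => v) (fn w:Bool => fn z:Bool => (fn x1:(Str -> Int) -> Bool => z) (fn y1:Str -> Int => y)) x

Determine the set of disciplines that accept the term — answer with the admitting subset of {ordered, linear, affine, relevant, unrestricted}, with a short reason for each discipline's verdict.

admitting disciplines: affine, unrestricted
usage: x: 1; y (bound): 1; u (bound): 1; v (bound): 1; w (bound): 0; z (bound): 1; x1 (bound): 0; y1 (bound): 0
use order (left to right): u, v, z, y, x
typing: ✓ — Bool -> Bool -> Bool
ordered: ✗ — unused: w, x1, y1 — weakening required
linear: ✗ — unused: w, x1, y1 — weakening required
affine: ✓ — x, y, u, v, w, z, x1, y1: no repeats, contraction unneeded
relevant: ✗ — unused: w, x1, y1 — weakening required
unrestricted: ✓ — well-typed at Bool -> Bool -> Bool; no restrictions here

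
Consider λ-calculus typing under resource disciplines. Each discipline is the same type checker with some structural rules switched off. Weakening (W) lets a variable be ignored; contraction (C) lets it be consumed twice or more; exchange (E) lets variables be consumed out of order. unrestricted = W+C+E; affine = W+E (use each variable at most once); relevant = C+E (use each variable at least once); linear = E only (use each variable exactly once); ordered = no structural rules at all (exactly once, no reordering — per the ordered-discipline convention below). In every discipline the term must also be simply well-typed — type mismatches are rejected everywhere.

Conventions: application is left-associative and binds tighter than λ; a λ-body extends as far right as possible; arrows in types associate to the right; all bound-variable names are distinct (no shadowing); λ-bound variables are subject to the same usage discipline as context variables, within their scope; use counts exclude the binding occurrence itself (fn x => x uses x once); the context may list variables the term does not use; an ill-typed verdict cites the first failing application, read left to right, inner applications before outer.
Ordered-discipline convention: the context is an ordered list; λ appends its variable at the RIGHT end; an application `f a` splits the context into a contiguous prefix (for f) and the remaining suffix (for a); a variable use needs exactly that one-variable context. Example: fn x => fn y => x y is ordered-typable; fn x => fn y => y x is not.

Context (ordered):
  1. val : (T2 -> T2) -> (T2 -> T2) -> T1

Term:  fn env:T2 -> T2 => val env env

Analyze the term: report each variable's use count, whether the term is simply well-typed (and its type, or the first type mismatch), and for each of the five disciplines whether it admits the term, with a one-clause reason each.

variable uses: val=1, env [bound]=2
left-to-right use order: val, env, env
typing: the term checks, with type (T2 -> T2) -> T1
ordered: ✗ — env ×2 used more than once (contraction)
linear: ✗ — env ×2 used more than once (contraction)
affine: ✗ — env ×2 used more than once (contraction)
relevant: ✓ — val, env: all used, weakening unneeded
unrestricted: ✓ — type-checks ((T2 -> T2) -> T1) and nothing is barred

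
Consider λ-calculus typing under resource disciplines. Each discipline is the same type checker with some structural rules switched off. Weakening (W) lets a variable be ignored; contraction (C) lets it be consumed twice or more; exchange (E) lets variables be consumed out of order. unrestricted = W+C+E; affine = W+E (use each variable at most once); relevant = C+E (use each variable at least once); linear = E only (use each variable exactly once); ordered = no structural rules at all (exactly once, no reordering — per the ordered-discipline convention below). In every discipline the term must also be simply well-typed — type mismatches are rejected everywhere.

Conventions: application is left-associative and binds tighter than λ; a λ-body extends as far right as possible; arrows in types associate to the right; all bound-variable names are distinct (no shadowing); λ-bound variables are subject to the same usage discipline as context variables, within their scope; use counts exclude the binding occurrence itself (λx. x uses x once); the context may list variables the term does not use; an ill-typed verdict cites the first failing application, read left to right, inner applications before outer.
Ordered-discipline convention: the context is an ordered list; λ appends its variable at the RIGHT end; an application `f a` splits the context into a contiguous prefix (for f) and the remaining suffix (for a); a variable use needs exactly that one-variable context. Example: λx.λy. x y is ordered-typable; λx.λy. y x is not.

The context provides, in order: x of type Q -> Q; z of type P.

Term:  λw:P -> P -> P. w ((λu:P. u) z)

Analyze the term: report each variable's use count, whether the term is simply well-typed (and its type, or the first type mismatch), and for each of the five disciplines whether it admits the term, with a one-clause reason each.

variable uses: x=0, z=1, w (λ-bound)=1, u (λ-bound)=1
order of uses: w, u, z
typing: well-typed at (P -> P -> P) -> P -> P
ordered: ✗ — unused: x — weakening required
linear: ✗ — unused: x — weakening required
affine: ✓ — no duplicate uses among x, z, w, u
relevant: ✗ — unused: x — weakening required
unrestricted: ✓ — well-typed at (P -> P -> P) -> P -> P; no restrictions here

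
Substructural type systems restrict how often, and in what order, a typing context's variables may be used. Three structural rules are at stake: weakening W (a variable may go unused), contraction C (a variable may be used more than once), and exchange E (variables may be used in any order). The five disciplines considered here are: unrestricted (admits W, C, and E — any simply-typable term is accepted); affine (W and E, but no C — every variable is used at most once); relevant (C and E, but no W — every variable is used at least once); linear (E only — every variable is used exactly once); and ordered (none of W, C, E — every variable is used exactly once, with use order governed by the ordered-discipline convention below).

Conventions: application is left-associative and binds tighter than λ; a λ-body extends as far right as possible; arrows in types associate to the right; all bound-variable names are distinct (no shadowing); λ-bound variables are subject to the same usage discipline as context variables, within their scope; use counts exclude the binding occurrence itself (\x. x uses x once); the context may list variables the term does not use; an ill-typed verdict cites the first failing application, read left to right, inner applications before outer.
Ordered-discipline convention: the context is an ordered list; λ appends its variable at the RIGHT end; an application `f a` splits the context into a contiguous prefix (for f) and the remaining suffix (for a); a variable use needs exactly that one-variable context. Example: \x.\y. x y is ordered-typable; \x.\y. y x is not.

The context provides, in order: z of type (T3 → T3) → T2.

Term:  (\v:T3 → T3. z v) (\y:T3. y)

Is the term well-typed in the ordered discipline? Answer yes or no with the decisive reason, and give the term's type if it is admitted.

yes — z, v, y: once each, no exchange needed; term : T2
variable uses: z: 1, v (λ-bound): 1, y (λ-bound): 1
uses in reading order: z, v, y
typing: well-typed — term : T2
across the five disciplines: ordered ✓ | linear ✓ | affine ✓ | relevant ✓ | unrestricted ✓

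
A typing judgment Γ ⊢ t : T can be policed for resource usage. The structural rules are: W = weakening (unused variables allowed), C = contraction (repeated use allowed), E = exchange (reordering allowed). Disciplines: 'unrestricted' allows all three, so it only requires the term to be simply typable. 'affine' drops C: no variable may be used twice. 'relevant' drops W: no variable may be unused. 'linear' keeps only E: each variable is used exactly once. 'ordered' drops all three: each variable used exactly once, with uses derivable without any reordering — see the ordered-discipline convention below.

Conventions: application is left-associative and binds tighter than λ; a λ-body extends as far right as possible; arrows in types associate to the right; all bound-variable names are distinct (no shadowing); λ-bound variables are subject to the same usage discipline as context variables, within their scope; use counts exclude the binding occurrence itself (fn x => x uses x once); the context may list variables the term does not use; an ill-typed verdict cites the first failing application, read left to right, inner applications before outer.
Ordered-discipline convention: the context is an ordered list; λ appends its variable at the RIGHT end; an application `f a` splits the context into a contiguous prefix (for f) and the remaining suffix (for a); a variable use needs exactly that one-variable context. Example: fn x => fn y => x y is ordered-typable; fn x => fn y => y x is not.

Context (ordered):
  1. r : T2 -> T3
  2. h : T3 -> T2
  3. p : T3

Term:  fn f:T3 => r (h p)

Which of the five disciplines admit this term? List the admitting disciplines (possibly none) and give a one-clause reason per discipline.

accepted by: affine, unrestricted
use counts: r ×1, h ×1, p ×1, f (bound) ×0
left-to-right use order: r, h, p
typing: well-typed at T3 -> T3
ordered: ✗ — f left unused
linear: ✗ — f left unused
affine: ✓ — r, h, p, f: no repeats, contraction unneeded
relevant: ✗ — f left unused
unrestricted: ✓ — typability at T3 -> T3 is all that's needed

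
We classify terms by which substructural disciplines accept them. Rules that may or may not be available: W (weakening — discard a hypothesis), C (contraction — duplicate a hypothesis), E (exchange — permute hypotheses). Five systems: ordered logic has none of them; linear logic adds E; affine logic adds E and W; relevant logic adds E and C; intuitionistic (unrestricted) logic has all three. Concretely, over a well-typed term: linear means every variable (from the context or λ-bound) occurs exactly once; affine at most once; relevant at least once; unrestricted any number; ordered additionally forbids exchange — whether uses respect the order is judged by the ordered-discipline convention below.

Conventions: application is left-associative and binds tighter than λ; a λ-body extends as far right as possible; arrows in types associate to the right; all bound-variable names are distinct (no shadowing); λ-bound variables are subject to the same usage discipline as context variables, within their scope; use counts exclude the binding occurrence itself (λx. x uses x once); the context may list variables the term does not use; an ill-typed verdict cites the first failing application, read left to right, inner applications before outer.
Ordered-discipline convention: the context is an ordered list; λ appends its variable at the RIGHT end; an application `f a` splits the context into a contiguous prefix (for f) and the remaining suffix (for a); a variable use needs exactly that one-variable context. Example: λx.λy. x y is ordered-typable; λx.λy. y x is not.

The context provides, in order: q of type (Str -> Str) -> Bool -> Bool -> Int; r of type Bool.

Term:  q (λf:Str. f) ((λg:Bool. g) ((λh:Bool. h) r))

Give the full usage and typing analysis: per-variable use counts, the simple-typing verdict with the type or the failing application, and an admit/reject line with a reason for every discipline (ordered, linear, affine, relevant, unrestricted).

counts: q: 1×, r: 1×, f (bound): 1×, g (bound): 1×, h (bound): 1×
left-to-right use order: q, f, g, h, r
typing: well-typed at Bool -> Int
ordered: ✓ — single-use (q, r, f, g, h), ordered derivation ok
linear: ✓ — exactly-once usage across q, r, f, g, h
affine: ✓ — no duplicate uses among q, r, f, g, h
relevant: ✓ — every one of q, r, f, g, h appears
unrestricted: ✓ — type-checks (Bool -> Int) and nothing is barred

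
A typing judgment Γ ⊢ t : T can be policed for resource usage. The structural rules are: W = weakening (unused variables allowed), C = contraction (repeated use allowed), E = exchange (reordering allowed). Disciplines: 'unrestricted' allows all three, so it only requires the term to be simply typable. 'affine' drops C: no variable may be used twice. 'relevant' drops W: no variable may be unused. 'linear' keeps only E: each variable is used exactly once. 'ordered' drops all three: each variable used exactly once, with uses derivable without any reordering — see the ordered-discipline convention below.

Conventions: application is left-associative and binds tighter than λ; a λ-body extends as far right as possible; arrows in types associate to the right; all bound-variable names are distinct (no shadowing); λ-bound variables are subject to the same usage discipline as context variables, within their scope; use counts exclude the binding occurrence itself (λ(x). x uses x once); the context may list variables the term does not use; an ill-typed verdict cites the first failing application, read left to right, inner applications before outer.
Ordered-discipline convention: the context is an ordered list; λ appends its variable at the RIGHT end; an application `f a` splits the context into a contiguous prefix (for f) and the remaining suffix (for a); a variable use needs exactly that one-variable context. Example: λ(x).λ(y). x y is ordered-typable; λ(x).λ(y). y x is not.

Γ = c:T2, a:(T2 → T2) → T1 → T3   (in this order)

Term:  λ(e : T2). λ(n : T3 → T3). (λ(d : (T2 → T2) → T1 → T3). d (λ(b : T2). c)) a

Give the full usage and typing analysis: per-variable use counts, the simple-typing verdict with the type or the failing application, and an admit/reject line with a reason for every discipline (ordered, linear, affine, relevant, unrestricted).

use counts: c=1; a=1; e (λ-bound)=0; n (λ-bound)=0; d (λ-bound)=1; b (λ-bound)=0
order of uses: d, c, a
typing: ✓ — T2 → (T3 → T3) → T1 → T3
ordered: ✗, unused: e, n, b — weakening required
linear: ✗, unused: e, n, b — weakening required
affine: ✓, none of c, a, e, n, d, b used more than once
relevant: ✗, unused: e, n, b — weakening required
unrestricted: ✓, type-checks (T2 → (T3 → T3) → T1 → T3) and nothing is barred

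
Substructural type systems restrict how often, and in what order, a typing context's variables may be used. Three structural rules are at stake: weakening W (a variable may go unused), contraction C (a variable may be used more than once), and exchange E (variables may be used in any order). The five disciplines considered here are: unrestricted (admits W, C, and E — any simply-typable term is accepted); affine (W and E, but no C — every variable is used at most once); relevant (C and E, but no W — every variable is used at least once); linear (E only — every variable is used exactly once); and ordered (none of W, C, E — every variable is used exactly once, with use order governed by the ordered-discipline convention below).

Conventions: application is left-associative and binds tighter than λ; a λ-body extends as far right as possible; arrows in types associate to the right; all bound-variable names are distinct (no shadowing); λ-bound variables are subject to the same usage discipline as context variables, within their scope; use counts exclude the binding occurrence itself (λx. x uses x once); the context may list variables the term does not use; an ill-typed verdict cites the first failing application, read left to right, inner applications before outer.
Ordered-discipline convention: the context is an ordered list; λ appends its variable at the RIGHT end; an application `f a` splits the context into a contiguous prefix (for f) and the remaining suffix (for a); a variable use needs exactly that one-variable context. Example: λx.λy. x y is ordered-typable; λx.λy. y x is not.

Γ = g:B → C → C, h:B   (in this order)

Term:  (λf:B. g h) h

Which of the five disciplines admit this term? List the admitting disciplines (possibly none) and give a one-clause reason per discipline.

admitted by: unrestricted
counts: g=1; h=2; f [bound]=0
left-to-right use order: g, h, h
typing: the term checks, with type C → C
ordered ✗ (needs contraction — h ×2; f never used (weakening))
linear ✗ (needs contraction — h ×2; f never used (weakening))
affine ✗ (needs contraction — h ×2)
relevant ✗ (f never used (weakening))
unrestricted ✓ (typability at C → C is all that's needed)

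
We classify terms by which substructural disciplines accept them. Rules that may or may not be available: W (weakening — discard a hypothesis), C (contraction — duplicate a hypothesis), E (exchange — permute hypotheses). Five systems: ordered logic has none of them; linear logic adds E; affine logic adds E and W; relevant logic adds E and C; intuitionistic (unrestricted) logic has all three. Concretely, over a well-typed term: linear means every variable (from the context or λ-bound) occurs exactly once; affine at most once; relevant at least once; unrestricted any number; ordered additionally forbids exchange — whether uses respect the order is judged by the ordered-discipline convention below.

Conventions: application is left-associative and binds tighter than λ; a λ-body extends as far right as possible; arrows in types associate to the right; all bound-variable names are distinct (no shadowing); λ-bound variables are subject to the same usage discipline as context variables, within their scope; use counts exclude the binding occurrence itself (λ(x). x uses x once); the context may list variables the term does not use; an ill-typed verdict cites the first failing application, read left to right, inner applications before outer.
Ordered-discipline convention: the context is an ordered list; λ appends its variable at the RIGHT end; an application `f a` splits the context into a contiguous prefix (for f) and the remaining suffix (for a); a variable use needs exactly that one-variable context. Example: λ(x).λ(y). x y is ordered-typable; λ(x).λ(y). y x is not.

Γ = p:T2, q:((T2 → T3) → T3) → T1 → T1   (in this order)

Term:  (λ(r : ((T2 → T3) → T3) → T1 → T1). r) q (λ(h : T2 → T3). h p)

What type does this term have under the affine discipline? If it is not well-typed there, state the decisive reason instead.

term : T1 → T1
variable uses: p: 1; q: 1; r (λ-bound): 1; h (λ-bound): 1
order of uses: r, q, h, p
typing: ✓ — T1 → T1
per-discipline verdicts: ordered ✗ · linear ✓ · affine ✓ · relevant ✓ · unrestricted ✓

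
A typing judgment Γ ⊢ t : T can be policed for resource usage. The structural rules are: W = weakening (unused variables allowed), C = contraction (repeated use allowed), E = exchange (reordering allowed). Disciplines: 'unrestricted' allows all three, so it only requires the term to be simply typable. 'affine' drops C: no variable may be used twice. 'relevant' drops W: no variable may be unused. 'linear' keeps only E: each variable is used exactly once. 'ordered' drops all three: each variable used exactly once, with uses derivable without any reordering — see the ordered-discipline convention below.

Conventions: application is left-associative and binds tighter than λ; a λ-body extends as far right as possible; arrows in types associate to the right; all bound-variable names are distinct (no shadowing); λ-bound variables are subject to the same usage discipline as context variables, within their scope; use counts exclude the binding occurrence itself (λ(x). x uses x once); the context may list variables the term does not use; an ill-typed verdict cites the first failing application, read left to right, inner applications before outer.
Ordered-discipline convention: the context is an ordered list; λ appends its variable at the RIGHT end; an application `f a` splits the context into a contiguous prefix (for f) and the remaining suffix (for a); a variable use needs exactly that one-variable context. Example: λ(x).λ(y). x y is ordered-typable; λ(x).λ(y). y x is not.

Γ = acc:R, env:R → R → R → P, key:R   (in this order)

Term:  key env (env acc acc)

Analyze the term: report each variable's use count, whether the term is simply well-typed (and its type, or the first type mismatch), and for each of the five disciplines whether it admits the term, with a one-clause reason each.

counts: acc: 2; env: 2; key: 1
uses in reading order: key, env, env, acc, acc
typing: ill-typed: can't apply a value of type R
ordered ✗ (not simply typable)
linear ✗ (fails simple typing)
affine ✗ (a type mismatch blocks all five)
relevant ✗ (the type mismatch rejects it)
unrestricted ✗ (not simply typable)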